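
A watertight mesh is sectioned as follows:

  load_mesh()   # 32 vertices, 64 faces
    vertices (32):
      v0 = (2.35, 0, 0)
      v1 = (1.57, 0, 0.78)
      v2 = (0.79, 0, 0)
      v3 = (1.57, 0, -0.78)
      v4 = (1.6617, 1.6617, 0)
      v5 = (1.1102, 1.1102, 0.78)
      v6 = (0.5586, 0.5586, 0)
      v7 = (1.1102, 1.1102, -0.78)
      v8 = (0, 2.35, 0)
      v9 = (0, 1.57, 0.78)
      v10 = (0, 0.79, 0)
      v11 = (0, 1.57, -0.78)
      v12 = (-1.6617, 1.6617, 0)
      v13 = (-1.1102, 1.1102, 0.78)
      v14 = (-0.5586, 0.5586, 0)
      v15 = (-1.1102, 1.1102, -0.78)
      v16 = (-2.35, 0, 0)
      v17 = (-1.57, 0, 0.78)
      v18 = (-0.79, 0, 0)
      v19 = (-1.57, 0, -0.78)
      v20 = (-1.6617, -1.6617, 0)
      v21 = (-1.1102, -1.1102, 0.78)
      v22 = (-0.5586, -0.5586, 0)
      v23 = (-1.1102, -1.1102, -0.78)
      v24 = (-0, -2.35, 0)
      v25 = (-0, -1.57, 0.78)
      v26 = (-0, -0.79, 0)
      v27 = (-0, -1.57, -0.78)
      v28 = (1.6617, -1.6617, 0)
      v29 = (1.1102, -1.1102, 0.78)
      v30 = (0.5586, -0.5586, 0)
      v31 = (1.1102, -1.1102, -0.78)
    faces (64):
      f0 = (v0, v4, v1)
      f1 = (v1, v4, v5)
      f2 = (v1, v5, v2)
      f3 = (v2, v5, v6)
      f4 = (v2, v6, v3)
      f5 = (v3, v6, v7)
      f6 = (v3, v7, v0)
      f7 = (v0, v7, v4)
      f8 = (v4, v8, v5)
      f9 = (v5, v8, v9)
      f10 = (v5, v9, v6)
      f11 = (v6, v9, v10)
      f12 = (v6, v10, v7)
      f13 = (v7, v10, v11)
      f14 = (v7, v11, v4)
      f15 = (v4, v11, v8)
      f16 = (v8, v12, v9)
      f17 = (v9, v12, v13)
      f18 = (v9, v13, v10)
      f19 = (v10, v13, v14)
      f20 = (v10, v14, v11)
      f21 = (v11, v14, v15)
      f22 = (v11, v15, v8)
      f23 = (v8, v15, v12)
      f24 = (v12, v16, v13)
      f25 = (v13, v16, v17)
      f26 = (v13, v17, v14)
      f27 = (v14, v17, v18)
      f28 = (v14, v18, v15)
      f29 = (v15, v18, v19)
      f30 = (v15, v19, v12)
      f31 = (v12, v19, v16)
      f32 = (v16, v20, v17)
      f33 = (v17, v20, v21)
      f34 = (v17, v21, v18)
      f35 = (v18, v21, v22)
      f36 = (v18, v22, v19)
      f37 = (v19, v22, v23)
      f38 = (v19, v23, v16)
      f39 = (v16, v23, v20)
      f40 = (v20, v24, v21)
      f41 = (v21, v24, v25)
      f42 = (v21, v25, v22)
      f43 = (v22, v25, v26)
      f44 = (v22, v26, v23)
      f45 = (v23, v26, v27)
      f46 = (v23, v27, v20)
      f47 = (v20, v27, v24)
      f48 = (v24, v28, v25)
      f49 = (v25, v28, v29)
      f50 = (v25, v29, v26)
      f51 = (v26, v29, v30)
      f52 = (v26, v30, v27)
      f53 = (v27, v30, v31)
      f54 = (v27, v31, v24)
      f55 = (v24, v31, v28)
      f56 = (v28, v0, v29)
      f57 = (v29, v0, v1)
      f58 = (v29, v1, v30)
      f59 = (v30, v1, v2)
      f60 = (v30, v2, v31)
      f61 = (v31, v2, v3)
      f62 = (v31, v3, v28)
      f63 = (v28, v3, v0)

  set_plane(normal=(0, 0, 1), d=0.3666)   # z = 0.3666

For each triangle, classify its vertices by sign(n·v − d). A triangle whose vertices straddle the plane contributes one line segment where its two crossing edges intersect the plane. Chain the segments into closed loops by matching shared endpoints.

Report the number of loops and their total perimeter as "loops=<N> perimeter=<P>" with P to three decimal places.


loops=2 perimeter=19.226

Straddling triangles (32 of 64):
  (v0,v4,v1) [--+] → (1.6186, 0.880701, 0.3666)–(1.9834, 0, 0.3666)  len=0.9533
  (v1,v4,v5) [+-+] → (1.6186, 0.880701, 0.3666)–(1.4025, 1.4025, 0.3666)  len=0.5648
  (v1,v5,v2) [++-] → (0.940494, 0.521794, 0.3666)–(1.1566, 0, 0.3666)  len=0.5648
  (v2,v5,v6) [-+-] → (0.940494, 0.521794, 0.3666)–(0.817852, 0.817852, 0.3666)  len=0.3205
  (v4,v8,v5) [--+] → (0.521794, 1.76729, 0.3666)–(1.4025, 1.4025, 0.3666)  len=0.9533
  (v5,v8,v9) [+-+] → (0.521794, 1.76729, 0.3666)–(0, 1.9834, 0.3666)  len=0.5648
  (v5,v9,v6) [++-] → (0.296058, 1.03396, 0.3666)–(0.817852, 0.817852, 0.3666)  len=0.5648
  (v6,v9,v10) [-+-] → (0.296058, 1.03396, 0.3666)–(0, 1.1566, 0.3666)  len=0.3205
  (v8,v12,v9) [--+] → (-0.880701, 1.6186, 0.3666)–(0, 1.9834, 0.3666)  len=0.9533
  (v9,v12,v13) [+-+] → (-0.880701, 1.6186, 0.3666)–(-1.4025, 1.4025, 0.3666)  len=0.5648
  (v9,v13,v10) [++-] → (-0.521794, 0.940494, 0.3666)–(0, 1.1566, 0.3666)  len=0.5648
  (v10,v13,v14) [-+-] → (-0.521794, 0.940494, 0.3666)–(-0.817852, 0.817852, 0.3666)  len=0.3205
  (v12,v16,v13) [--+] → (-1.76729, 0.521794, 0.3666)–(-1.4025, 1.4025, 0.3666)  len=0.9533
  (v13,v16,v17) [+-+] → (-1.76729, 0.521794, 0.3666)–(-1.9834, 0, 0.3666)  len=0.5648
  (v13,v17,v14) [++-] → (-1.03396, 0.296058, 0.3666)–(-0.817852, 0.817852, 0.3666)  len=0.5648
  (v14,v17,v18) [-+-] → (-1.03396, 0.296058, 0.3666)–(-1.1566, 0, 0.3666)  len=0.3205
  (v16,v20,v17) [--+] → (-1.6186, -0.880701, 0.3666)–(-1.9834, 0, 0.3666)  len=0.9533
  (v17,v20,v21) [+-+] → (-1.6186, -0.880701, 0.3666)–(-1.4025, -1.4025, 0.3666)  len=0.5648
  (v17,v21,v18) [++-] → (-0.940494, -0.521794, 0.3666)–(-1.1566, 0, 0.3666)  len=0.5648
  (v18,v21,v22) [-+-] → (-0.940494, -0.521794, 0.3666)–(-0.817852, -0.817852, 0.3666)  len=0.3205
  (v20,v24,v21) [--+] → (-0.521794, -1.76729, 0.3666)–(-1.4025, -1.4025, 0.3666)  len=0.9533
  (v21,v24,v25) [+-+] → (-0.521794, -1.76729, 0.3666)–(0, -1.9834, 0.3666)  len=0.5648
  (v21,v25,v22) [++-] → (-0.296058, -1.03396, 0.3666)–(-0.817852, -0.817852, 0.3666)  len=0.5648
  (v22,v25,v26) [-+-] → (-0.296058, -1.03396, 0.3666)–(0, -1.1566, 0.3666)  len=0.3205
  (v24,v28,v25) [--+] → (0.880701, -1.6186, 0.3666)–(0, -1.9834, 0.3666)  len=0.9533
  (v25,v28,v29) [+-+] → (0.880701, -1.6186, 0.3666)–(1.4025, -1.4025, 0.3666)  len=0.5648
  (v25,v29,v26) [++-] → (0.521794, -0.940494, 0.3666)–(0, -1.1566, 0.3666)  len=0.5648
  (v26,v29,v30) [-+-] → (0.521794, -0.940494, 0.3666)–(0.817852, -0.817852, 0.3666)  len=0.3205
  (v28,v0,v29) [--+] → (1.76729, -0.521794, 0.3666)–(1.4025, -1.4025, 0.3666)  len=0.9533
  (v29,v0,v1) [+-+] → (1.76729, -0.521794, 0.3666)–(1.9834, 0, 0.3666)  len=0.5648
  (v29,v1,v30) [++-] → (1.03396, -0.296058, 0.3666)–(0.817852, -0.817852, 0.3666)  len=0.5648
  (v30,v1,v2) [-+-] → (1.03396, -0.296058, 0.3666)–(1.1566, 0, 0.3666)  len=0.3205

Chained into 2 loop(s):
  loop 1: 16 segments, perimeter = 12.1443
  loop 2: 16 segments, perimeter = 7.0818
Total perimeter = 19.226


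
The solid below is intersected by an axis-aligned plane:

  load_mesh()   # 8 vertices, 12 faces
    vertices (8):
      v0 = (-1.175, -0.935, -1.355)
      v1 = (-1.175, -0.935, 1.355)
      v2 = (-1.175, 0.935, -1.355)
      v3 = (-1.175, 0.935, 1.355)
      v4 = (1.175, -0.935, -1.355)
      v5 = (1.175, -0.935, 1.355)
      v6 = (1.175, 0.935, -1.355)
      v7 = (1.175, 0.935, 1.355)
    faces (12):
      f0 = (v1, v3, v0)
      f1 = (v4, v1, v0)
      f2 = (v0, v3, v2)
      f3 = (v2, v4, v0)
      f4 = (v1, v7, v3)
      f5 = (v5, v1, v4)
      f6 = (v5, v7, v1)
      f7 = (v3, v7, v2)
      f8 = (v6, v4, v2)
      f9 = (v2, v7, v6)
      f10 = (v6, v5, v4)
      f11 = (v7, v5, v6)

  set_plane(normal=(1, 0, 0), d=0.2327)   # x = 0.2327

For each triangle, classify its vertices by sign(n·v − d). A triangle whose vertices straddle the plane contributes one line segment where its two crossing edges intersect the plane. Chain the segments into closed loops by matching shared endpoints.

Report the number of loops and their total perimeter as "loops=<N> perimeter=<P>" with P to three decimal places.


Straddling triangles (8 of 12):
  (v4,v1,v0) [+--] → (0.2327, -0.935, -0.268348)–(0.2327, -0.935, -1.355)  len=1.0867
  (v2,v4,v0) [-+-] → (0.2327, -0.18517, -1.355)–(0.2327, -0.935, -1.355)  len=0.7498
  (v1,v7,v3) [-+-] → (0.2327, 0.18517, 1.355)–(0.2327, 0.935, 1.355)  len=0.7498
  (v5,v1,v4) [+-+] → (0.2327, -0.935, 1.355)–(0.2327, -0.935, -0.268348)  len=1.6233
  (v5,v7,v1) [++-] → (0.2327, 0.18517, 1.355)–(0.2327, -0.935, 1.355)  len=1.1202
  (v3,v7,v2) [-+-] → (0.2327, 0.935, 1.355)–(0.2327, 0.935, 0.268348)  len=1.0867
  (v6,v4,v2) [++-] → (0.2327, -0.18517, -1.355)–(0.2327, 0.935, -1.355)  len=1.1202
  (v2,v7,v6) [-++] → (0.2327, 0.935, 0.268348)–(0.2327, 0.935, -1.355)  len=1.6233

Chained into 1 loop(s):
  loop 1: 8 segments, perimeter = 9.1600
Total perimeter = 9.160

loops=1 perimeter=9.160


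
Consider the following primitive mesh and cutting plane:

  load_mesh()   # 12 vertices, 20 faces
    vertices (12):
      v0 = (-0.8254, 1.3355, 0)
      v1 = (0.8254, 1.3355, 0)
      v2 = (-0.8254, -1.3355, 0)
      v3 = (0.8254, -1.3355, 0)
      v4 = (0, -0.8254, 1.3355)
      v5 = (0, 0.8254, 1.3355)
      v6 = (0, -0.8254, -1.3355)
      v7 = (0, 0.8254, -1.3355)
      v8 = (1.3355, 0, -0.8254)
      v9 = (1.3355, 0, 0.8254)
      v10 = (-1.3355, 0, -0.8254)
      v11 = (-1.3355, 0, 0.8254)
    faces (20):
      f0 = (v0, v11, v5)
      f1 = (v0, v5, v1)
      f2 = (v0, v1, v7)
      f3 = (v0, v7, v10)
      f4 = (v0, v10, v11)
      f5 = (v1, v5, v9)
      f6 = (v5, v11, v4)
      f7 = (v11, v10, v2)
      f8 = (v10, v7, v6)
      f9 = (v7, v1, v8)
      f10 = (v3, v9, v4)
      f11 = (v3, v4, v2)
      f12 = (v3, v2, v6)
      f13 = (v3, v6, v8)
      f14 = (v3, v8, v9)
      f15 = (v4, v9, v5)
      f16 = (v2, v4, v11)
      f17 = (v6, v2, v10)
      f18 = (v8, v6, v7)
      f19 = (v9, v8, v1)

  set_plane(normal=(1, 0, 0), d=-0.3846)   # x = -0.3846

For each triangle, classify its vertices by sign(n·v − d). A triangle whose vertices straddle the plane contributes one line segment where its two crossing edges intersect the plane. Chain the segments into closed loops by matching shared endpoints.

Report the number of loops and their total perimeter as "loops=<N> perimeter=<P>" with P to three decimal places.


Straddling triangles (10 of 20):
  (v0,v11,v5) [--+] → (-0.3846, 0.5877, 1.1886)–(-0.3846, 1.06308, 0.713216)  len=0.6723
  (v0,v5,v1) [-++] → (-0.3846, 1.06308, 0.713216)–(-0.3846, 1.3355, 0)  len=0.7635
  (v0,v1,v7) [-++] → (-0.3846, 1.3355, 0)–(-0.3846, 1.06308, -0.713216)  len=0.7635
  (v0,v7,v10) [-+-] → (-0.3846, 1.06308, -0.713216)–(-0.3846, 0.5877, -1.1886)  len=0.6723
  (v5,v11,v4) [+-+] → (-0.3846, 0.5877, 1.1886)–(-0.3846, -0.5877, 1.1886)  len=1.1754
  (v10,v7,v6) [-++] → (-0.3846, 0.5877, -1.1886)–(-0.3846, -0.5877, -1.1886)  len=1.1754
  (v3,v4,v2) [++-] → (-0.3846, -1.06308, 0.713216)–(-0.3846, -1.3355, 0)  len=0.7635
  (v3,v2,v6) [+-+] → (-0.3846, -1.3355, 0)–(-0.3846, -1.06308, -0.713216)  len=0.7635
  (v2,v4,v11) [-+-] → (-0.3846, -1.06308, 0.713216)–(-0.3846, -0.5877, 1.1886)  len=0.6723
  (v6,v2,v10) [+--] → (-0.3846, -1.06308, -0.713216)–(-0.3846, -0.5877, -1.1886)  len=0.6723

Chained into 1 loop(s):
  loop 1: 10 segments, perimeter = 8.0939
Total perimeter = 8.094

loops=1 perimeter=8.094


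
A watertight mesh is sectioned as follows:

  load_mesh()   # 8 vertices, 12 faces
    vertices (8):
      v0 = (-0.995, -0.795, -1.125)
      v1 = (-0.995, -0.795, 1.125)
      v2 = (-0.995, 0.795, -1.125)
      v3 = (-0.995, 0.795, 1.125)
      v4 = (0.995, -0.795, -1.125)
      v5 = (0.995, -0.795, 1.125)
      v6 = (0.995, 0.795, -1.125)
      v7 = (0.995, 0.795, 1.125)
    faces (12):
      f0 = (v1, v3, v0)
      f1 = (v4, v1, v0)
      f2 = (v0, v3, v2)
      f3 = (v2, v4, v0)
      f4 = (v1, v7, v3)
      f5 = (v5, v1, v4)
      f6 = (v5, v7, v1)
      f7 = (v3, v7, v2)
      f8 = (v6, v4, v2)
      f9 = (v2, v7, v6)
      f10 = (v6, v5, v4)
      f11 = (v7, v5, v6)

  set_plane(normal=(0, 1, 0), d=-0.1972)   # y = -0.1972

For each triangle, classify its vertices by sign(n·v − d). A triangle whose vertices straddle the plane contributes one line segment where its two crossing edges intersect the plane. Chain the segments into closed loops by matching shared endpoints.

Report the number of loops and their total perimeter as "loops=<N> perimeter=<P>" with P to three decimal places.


Straddling triangles (8 of 12):
  (v1,v3,v0) [-+-] → (-0.995, -0.1972, 1.125)–(-0.995, -0.1972, -0.279057)  len=1.4041
  (v0,v3,v2) [-++] → (-0.995, -0.1972, -0.279057)–(-0.995, -0.1972, -1.125)  len=0.8459
  (v2,v4,v0) [+--] → (0.24681, -0.1972, -1.125)–(-0.995, -0.1972, -1.125)  len=1.2418
  (v1,v7,v3) [-++] → (-0.24681, -0.1972, 1.125)–(-0.995, -0.1972, 1.125)  len=0.7482
  (v5,v7,v1) [-+-] → (0.995, -0.1972, 1.125)–(-0.24681, -0.1972, 1.125)  len=1.2418
  (v6,v4,v2) [+-+] → (0.995, -0.1972, -1.125)–(0.24681, -0.1972, -1.125)  len=0.7482
  (v6,v5,v4) [+--] → (0.995, -0.1972, 0.279057)–(0.995, -0.1972, -1.125)  len=1.4041
  (v7,v5,v6) [+-+] → (0.995, -0.1972, 1.125)–(0.995, -0.1972, 0.279057)  len=0.8459

Chained into 1 loop(s):
  loop 1: 8 segments, perimeter = 8.4800
Total perimeter = 8.480

loops=1 perimeter=8.480


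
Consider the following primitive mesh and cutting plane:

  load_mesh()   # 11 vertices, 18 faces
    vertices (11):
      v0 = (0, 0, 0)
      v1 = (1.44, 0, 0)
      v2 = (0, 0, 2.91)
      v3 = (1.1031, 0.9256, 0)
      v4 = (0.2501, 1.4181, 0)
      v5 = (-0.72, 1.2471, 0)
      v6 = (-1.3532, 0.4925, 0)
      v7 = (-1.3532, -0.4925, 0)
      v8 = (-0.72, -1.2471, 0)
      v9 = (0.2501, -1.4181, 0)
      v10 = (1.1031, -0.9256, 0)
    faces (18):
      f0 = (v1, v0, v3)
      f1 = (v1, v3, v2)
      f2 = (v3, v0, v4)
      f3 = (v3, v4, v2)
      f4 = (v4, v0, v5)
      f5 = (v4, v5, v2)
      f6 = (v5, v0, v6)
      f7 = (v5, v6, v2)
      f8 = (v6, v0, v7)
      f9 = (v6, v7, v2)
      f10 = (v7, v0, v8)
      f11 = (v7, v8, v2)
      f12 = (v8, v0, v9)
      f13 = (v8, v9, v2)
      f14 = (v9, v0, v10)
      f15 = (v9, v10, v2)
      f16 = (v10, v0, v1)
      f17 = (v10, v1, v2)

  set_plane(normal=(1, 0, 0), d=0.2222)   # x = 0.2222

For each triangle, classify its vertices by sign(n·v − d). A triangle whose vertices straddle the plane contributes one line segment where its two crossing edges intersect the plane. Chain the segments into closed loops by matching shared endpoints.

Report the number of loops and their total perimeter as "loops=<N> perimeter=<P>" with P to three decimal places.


loops=1 perimeter=8.546

Straddling triangles (12 of 18):
  (v1,v0,v3) [+-+] → (0.2222, 0, 0)–(0.2222, 0.186446, 0)  len=0.1864
  (v1,v3,v2) [++-] → (0.2222, 0.186446, 2.32383)–(0.2222, 0, 2.46097)  len=0.2314
  (v3,v0,v4) [+-+] → (0.2222, 0.186446, 0)–(0.2222, 1.2599, 0)  len=1.0735
  (v3,v4,v2) [++-] → (0.2222, 1.2599, 0.324626)–(0.2222, 0.186446, 2.32383)  len=2.2692
  (v4,v0,v5) [+--] → (0.2222, 1.2599, 0)–(0.2222, 1.41318, 0)  len=0.1533
  (v4,v5,v2) [+--] → (0.2222, 1.41318, 0)–(0.2222, 1.2599, 0.324626)  len=0.3590
  (v8,v0,v9) [--+] → (0.2222, -1.2599, 0)–(0.2222, -1.41318, 0)  len=0.1533
  (v8,v9,v2) [-+-] → (0.2222, -1.41318, 0)–(0.2222, -1.2599, 0.324626)  len=0.3590
  (v9,v0,v10) [+-+] → (0.2222, -1.2599, 0)–(0.2222, -0.186446, 0)  len=1.0735
  (v9,v10,v2) [++-] → (0.2222, -0.186446, 2.32383)–(0.2222, -1.2599, 0.324626)  len=2.2692
  (v10,v0,v1) [+-+] → (0.2222, -0.186446, 0)–(0.2222, 0, 0)  len=0.1864
  (v10,v1,v2) [++-] → (0.2222, 0, 2.46097)–(0.2222, -0.186446, 2.32383)  len=0.2314

Chained into 1 loop(s):
  loop 1: 12 segments, perimeter = 8.5456
Total perimeter = 8.546


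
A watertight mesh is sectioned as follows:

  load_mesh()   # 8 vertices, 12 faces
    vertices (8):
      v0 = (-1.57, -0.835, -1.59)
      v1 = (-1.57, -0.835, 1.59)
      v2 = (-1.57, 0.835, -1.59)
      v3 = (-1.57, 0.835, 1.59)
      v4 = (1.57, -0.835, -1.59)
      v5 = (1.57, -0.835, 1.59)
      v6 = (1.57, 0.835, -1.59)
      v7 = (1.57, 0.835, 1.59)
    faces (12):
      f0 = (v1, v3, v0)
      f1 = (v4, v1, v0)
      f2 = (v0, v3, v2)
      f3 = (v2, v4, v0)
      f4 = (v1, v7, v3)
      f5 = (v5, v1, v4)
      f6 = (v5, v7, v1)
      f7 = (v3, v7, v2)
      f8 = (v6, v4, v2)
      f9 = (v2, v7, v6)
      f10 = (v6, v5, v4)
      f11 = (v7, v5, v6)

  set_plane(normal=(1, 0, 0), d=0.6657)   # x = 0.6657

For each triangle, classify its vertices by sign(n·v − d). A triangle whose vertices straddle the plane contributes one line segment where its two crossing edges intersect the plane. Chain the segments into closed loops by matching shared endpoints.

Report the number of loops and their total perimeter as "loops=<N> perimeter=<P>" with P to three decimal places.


Straddling triangles (8 of 12):
  (v4,v1,v0) [+--] → (0.6657, -0.835, -0.67418)–(0.6657, -0.835, -1.59)  len=0.9158
  (v2,v4,v0) [-+-] → (0.6657, -0.354051, -1.59)–(0.6657, -0.835, -1.59)  len=0.4809
  (v1,v7,v3) [-+-] → (0.6657, 0.354051, 1.59)–(0.6657, 0.835, 1.59)  len=0.4809
  (v5,v1,v4) [+-+] → (0.6657, -0.835, 1.59)–(0.6657, -0.835, -0.67418)  len=2.2642
  (v5,v7,v1) [++-] → (0.6657, 0.354051, 1.59)–(0.6657, -0.835, 1.59)  len=1.1891
  (v3,v7,v2) [-+-] → (0.6657, 0.835, 1.59)–(0.6657, 0.835, 0.67418)  len=0.9158
  (v6,v4,v2) [++-] → (0.6657, -0.354051, -1.59)–(0.6657, 0.835, -1.59)  len=1.1891
  (v2,v7,v6) [-++] → (0.6657, 0.835, 0.67418)–(0.6657, 0.835, -1.59)  len=2.2642

Chained into 1 loop(s):
  loop 1: 8 segments, perimeter = 9.7000
Total perimeter = 9.700

loops=1 perimeter=9.700


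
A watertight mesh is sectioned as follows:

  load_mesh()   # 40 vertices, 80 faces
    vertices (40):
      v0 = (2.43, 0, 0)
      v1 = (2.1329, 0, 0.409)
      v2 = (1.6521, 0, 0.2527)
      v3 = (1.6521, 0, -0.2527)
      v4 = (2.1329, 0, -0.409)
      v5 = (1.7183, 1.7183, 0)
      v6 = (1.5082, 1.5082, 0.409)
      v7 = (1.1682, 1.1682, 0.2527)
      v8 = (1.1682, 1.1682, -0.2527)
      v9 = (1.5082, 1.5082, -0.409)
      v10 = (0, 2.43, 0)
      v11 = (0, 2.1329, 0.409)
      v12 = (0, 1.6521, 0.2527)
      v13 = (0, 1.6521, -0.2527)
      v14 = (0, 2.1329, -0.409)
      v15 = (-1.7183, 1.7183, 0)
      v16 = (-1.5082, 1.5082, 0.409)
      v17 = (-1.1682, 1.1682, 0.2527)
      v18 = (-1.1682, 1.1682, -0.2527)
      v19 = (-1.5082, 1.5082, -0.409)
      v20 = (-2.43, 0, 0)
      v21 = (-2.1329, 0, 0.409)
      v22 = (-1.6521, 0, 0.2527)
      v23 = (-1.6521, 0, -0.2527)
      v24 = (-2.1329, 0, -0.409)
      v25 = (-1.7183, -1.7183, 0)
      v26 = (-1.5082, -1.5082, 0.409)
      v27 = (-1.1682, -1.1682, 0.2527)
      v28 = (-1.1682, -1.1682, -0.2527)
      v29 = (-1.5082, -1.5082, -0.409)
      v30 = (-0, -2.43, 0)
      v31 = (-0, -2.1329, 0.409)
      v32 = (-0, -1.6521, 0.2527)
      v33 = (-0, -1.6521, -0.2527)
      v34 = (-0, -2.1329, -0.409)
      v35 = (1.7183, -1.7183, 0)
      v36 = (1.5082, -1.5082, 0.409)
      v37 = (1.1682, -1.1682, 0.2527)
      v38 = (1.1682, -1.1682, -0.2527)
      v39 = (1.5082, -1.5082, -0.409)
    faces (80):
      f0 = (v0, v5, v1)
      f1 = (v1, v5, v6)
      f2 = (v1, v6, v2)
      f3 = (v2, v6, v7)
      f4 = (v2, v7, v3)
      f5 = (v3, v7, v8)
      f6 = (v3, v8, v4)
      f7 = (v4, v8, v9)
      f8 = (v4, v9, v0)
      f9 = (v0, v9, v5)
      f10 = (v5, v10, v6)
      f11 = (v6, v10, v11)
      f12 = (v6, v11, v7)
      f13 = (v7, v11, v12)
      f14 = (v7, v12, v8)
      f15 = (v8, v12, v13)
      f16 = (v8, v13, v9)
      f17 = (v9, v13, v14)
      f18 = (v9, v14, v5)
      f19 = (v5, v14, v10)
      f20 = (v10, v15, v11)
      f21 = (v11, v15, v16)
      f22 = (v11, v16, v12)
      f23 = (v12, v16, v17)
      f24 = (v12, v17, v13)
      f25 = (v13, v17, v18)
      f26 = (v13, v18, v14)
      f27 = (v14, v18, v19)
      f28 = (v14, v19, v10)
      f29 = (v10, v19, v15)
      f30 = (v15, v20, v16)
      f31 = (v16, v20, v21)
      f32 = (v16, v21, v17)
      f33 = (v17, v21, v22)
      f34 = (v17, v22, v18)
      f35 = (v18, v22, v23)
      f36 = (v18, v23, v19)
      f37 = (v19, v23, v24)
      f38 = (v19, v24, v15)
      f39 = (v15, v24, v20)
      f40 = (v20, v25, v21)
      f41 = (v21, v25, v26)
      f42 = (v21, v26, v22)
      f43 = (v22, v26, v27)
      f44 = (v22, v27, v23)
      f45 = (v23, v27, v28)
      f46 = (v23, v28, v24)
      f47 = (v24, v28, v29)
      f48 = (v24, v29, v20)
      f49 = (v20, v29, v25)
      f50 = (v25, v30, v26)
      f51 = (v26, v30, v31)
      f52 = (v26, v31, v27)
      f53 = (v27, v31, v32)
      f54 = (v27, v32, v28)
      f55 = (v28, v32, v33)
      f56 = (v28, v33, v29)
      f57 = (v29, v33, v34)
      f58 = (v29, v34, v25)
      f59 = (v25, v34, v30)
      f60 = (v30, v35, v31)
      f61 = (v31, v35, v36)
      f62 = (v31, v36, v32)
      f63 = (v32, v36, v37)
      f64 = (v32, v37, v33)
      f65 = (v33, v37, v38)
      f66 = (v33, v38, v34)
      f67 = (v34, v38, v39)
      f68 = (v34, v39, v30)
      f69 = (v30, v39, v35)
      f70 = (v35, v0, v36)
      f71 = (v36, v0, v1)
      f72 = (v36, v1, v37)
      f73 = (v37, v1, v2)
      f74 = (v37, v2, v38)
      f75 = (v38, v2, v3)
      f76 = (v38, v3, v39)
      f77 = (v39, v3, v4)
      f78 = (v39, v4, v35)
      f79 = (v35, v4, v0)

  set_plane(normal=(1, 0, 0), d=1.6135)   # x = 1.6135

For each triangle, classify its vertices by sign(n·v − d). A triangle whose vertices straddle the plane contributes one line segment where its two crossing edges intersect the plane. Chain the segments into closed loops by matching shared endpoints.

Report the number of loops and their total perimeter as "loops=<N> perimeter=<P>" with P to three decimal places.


loops=2 perimeter=8.360

Straddling triangles (24 of 80):
  (v1,v5,v6) [++-] → (1.6135, 1.6135, 0.204013)–(1.6135, 1.25398, 0.409)  len=0.4139
  (v1,v6,v2) [+-+] → (1.6135, 1.25398, 0.409)–(1.6135, 0.404562, 0.294626)  len=0.8571
  (v2,v6,v7) [+--] → (1.6135, 0.404562, 0.294626)–(1.6135, 0.0931856, 0.2527)  len=0.3142
  (v2,v7,v3) [+-+] → (1.6135, 0.0931856, 0.2527)–(1.6135, 0.0931856, -0.212385)  len=0.4651
  (v3,v7,v8) [+--] → (1.6135, 0.0931856, -0.212385)–(1.6135, 0.0931856, -0.2527)  len=0.0403
  (v3,v8,v4) [+-+] → (1.6135, 0.0931856, -0.2527)–(1.6135, 0.628966, -0.324847)  len=0.5406
  (v4,v8,v9) [+--] → (1.6135, 0.628966, -0.324847)–(1.6135, 1.25398, -0.409)  len=0.6307
  (v4,v9,v0) [+-+] → (1.6135, 1.25398, -0.409)–(1.6135, 1.33591, -0.362279)  len=0.0943
  (v0,v9,v5) [+-+] → (1.6135, 1.33591, -0.362279)–(1.6135, 1.6135, -0.204013)  len=0.3195
  (v5,v10,v6) [+--] → (1.6135, 1.76171, 0)–(1.6135, 1.6135, 0.204013)  len=0.2522
  (v9,v14,v5) [--+] → (1.6135, 1.74359, -0.0249451)–(1.6135, 1.6135, -0.204013)  len=0.2213
  (v5,v14,v10) [+--] → (1.6135, 1.74359, -0.0249451)–(1.6135, 1.76171, 0)  len=0.0308
  (v30,v35,v31) [-+-] → (1.6135, -1.76171, 0)–(1.6135, -1.74359, 0.0249451)  len=0.0308
  (v31,v35,v36) [-+-] → (1.6135, -1.74359, 0.0249451)–(1.6135, -1.6135, 0.204013)  len=0.2213
  (v30,v39,v35) [--+] → (1.6135, -1.6135, -0.204013)–(1.6135, -1.76171, 0)  len=0.2522
  (v35,v0,v36) [++-] → (1.6135, -1.33591, 0.362279)–(1.6135, -1.6135, 0.204013)  len=0.3195
  (v36,v0,v1) [-++] → (1.6135, -1.33591, 0.362279)–(1.6135, -1.25398, 0.409)  len=0.0943
  (v36,v1,v37) [-+-] → (1.6135, -1.25398, 0.409)–(1.6135, -0.628966, 0.324847)  len=0.6307
  (v37,v1,v2) [-++] → (1.6135, -0.628966, 0.324847)–(1.6135, -0.0931856, 0.2527)  len=0.5406
  (v37,v2,v38) [-+-] → (1.6135, -0.0931856, 0.2527)–(1.6135, -0.0931856, 0.212385)  len=0.0403
  (v38,v2,v3) [-++] → (1.6135, -0.0931856, 0.212385)–(1.6135, -0.0931856, -0.2527)  len=0.4651
  (v38,v3,v39) [-+-] → (1.6135, -0.0931856, -0.2527)–(1.6135, -0.404562, -0.294626)  len=0.3142
  (v39,v3,v4) [-++] → (1.6135, -0.404562, -0.294626)–(1.6135, -1.25398, -0.409)  len=0.8571
  (v39,v4,v35) [-++] → (1.6135, -1.25398, -0.409)–(1.6135, -1.6135, -0.204013)  len=0.4139

Chained into 2 loop(s):
  loop 1: 12 segments, perimeter = 4.1800
  loop 2: 12 segments, perimeter = 4.1800
Total perimeter = 8.360


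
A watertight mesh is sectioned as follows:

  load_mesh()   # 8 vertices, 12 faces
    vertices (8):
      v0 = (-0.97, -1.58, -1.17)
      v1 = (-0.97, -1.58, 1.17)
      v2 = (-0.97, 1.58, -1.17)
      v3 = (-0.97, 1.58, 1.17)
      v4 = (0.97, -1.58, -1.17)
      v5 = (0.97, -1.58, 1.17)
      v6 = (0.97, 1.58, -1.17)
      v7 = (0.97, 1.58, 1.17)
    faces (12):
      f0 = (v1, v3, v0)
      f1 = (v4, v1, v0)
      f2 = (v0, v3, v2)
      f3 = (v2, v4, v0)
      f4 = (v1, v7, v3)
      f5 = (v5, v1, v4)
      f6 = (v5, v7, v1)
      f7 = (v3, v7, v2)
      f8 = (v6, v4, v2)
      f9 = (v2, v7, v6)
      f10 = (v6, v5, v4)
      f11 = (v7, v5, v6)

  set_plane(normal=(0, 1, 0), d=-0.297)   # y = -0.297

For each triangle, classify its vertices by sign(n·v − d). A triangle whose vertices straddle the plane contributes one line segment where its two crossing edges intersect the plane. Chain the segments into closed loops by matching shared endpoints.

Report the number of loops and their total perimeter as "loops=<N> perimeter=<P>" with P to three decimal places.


loops=1 perimeter=8.560

Straddling triangles (8 of 12):
  (v1,v3,v0) [-+-] → (-0.97, -0.297, 1.17)–(-0.97, -0.297, -0.21993)  len=1.3899
  (v0,v3,v2) [-++] → (-0.97, -0.297, -0.21993)–(-0.97, -0.297, -1.17)  len=0.9501
  (v2,v4,v0) [+--] → (0.182335, -0.297, -1.17)–(-0.97, -0.297, -1.17)  len=1.1523
  (v1,v7,v3) [-++] → (-0.182335, -0.297, 1.17)–(-0.97, -0.297, 1.17)  len=0.7877
  (v5,v7,v1) [-+-] → (0.97, -0.297, 1.17)–(-0.182335, -0.297, 1.17)  len=1.1523
  (v6,v4,v2) [+-+] → (0.97, -0.297, -1.17)–(0.182335, -0.297, -1.17)  len=0.7877
  (v6,v5,v4) [+--] → (0.97, -0.297, 0.21993)–(0.97, -0.297, -1.17)  len=1.3899
  (v7,v5,v6) [+-+] → (0.97, -0.297, 1.17)–(0.97, -0.297, 0.21993)  len=0.9501

Chained into 1 loop(s):
  loop 1: 8 segments, perimeter = 8.5600
Total perimeter = 8.560


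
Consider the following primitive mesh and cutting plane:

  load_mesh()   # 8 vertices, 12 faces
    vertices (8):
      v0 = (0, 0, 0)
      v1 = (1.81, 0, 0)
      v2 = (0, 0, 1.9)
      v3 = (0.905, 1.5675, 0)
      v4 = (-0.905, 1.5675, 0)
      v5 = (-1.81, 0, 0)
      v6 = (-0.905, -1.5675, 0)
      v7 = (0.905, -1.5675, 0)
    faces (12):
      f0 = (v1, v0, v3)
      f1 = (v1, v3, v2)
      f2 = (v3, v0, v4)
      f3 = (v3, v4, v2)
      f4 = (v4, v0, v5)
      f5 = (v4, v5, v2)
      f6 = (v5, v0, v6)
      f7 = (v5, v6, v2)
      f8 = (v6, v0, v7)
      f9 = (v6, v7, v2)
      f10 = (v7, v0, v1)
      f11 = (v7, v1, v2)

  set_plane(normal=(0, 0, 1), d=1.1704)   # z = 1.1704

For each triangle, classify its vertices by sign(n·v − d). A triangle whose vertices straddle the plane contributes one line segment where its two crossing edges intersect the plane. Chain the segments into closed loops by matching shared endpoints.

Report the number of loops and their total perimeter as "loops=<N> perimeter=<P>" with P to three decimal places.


loops=1 perimeter=4.170

Straddling triangles (6 of 12):
  (v1,v3,v2) [--+] → (0.34752, 0.60192, 1.1704)–(0.69504, 0, 1.1704)  len=0.6950
  (v3,v4,v2) [--+] → (-0.34752, 0.60192, 1.1704)–(0.34752, 0.60192, 1.1704)  len=0.6950
  (v4,v5,v2) [--+] → (-0.69504, 0, 1.1704)–(-0.34752, 0.60192, 1.1704)  len=0.6950
  (v5,v6,v2) [--+] → (-0.34752, -0.60192, 1.1704)–(-0.69504, 0, 1.1704)  len=0.6950
  (v6,v7,v2) [--+] → (0.34752, -0.60192, 1.1704)–(-0.34752, -0.60192, 1.1704)  len=0.6950
  (v7,v1,v2) [--+] → (0.69504, 0, 1.1704)–(0.34752, -0.60192, 1.1704)  len=0.6950

Chained into 1 loop(s):
  loop 1: 6 segments, perimeter = 4.1702
Total perimeter = 4.170


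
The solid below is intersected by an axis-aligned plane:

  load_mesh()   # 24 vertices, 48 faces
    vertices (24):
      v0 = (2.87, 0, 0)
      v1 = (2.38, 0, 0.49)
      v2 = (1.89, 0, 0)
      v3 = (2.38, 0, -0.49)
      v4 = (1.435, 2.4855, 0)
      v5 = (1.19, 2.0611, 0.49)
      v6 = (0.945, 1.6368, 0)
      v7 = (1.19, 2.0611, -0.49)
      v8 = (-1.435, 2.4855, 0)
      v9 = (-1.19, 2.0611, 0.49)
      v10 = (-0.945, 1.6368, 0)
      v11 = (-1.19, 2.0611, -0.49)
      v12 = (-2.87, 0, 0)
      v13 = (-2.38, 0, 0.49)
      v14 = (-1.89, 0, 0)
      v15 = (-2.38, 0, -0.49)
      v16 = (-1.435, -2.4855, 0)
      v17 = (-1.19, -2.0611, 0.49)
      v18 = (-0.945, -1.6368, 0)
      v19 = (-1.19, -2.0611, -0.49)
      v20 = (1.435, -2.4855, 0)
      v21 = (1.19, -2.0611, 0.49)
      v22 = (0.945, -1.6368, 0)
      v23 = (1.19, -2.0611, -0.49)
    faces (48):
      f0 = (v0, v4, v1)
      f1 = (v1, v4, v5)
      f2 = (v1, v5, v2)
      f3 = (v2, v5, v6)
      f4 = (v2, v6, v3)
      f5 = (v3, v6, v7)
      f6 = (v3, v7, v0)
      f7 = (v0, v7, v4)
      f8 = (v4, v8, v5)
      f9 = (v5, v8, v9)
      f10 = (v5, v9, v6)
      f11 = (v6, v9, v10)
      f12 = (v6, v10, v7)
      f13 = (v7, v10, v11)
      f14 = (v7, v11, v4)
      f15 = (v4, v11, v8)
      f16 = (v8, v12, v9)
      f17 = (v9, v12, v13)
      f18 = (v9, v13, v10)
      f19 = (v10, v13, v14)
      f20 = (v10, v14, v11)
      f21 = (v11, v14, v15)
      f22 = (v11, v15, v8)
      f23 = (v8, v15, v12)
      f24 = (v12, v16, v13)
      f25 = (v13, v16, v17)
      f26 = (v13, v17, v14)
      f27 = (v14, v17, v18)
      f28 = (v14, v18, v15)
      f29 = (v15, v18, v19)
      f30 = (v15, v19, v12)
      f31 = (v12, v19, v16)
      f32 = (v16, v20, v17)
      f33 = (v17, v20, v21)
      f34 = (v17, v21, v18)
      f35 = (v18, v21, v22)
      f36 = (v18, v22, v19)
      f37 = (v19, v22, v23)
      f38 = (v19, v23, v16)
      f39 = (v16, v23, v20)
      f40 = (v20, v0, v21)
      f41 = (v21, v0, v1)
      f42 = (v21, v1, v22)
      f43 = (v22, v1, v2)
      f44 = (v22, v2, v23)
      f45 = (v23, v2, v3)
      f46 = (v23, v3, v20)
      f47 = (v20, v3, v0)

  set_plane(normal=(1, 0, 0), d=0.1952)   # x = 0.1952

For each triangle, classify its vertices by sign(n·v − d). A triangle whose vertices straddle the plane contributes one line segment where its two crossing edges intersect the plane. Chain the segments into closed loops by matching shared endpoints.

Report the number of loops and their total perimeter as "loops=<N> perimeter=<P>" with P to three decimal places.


Straddling triangles (16 of 48):
  (v4,v8,v5) [+-+] → (0.1952, 2.4855, 0)–(0.1952, 2.22194, 0.304304)  len=0.4026
  (v5,v8,v9) [+--] → (0.1952, 2.22194, 0.304304)–(0.1952, 2.0611, 0.49)  len=0.2457
  (v5,v9,v6) [+-+] → (0.1952, 2.0611, 0.49)–(0.1952, 1.78581, 0.172085)  len=0.4205
  (v6,v9,v10) [+--] → (0.1952, 1.78581, 0.172085)–(0.1952, 1.6368, 0)  len=0.2276
  (v6,v10,v7) [+-+] → (0.1952, 1.6368, 0)–(0.1952, 1.8634, -0.261685)  len=0.3462
  (v7,v10,v11) [+--] → (0.1952, 1.8634, -0.261685)–(0.1952, 2.0611, -0.49)  len=0.3020
  (v7,v11,v4) [+-+] → (0.1952, 2.0611, -0.49)–(0.1952, 2.28505, -0.231429)  len=0.3421
  (v4,v11,v8) [+--] → (0.1952, 2.28505, -0.231429)–(0.1952, 2.4855, 0)  len=0.3062
  (v16,v20,v17) [-+-] → (0.1952, -2.4855, 0)–(0.1952, -2.28505, 0.231429)  len=0.3062
  (v17,v20,v21) [-++] → (0.1952, -2.28505, 0.231429)–(0.1952, -2.0611, 0.49)  len=0.3421
  (v17,v21,v18) [-+-] → (0.1952, -2.0611, 0.49)–(0.1952, -1.8634, 0.261685)  len=0.3020
  (v18,v21,v22) [-++] → (0.1952, -1.8634, 0.261685)–(0.1952, -1.6368, 0)  len=0.3462
  (v18,v22,v19) [-+-] → (0.1952, -1.6368, 0)–(0.1952, -1.78581, -0.172085)  len=0.2276
  (v19,v22,v23) [-++] → (0.1952, -1.78581, -0.172085)–(0.1952, -2.0611, -0.49)  len=0.4205
  (v19,v23,v16) [-+-] → (0.1952, -2.0611, -0.49)–(0.1952, -2.22194, -0.304304)  len=0.2457
  (v16,v23,v20) [-++] → (0.1952, -2.22194, -0.304304)–(0.1952, -2.4855, 0)  len=0.4026

Chained into 2 loop(s):
  loop 1: 8 segments, perimeter = 2.5928
  loop 2: 8 segments, perimeter = 2.5928
Total perimeter = 5.186

loops=2 perimeter=5.186


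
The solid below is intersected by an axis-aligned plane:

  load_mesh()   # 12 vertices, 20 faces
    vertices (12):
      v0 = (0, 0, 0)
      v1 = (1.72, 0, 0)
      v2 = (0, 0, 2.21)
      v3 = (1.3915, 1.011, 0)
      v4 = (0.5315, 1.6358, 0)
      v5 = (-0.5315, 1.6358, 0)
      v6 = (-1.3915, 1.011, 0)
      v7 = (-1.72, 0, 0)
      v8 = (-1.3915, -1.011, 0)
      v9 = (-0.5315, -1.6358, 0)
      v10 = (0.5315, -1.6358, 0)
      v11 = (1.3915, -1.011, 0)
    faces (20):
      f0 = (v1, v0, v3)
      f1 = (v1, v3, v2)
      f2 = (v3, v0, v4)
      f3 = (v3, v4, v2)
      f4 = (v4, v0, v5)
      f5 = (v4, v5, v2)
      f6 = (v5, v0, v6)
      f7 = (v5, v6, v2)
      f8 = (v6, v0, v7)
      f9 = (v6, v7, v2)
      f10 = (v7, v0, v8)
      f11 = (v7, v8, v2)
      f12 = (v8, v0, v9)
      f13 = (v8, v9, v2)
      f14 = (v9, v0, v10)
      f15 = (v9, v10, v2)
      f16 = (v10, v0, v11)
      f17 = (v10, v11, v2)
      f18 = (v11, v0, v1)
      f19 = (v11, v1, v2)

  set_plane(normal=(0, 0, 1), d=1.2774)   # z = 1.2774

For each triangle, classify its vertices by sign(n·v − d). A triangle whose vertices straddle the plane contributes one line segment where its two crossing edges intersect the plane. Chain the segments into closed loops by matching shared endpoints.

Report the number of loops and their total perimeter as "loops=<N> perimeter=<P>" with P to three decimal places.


loops=1 perimeter=4.486

Straddling triangles (10 of 20):
  (v1,v3,v2) [--+] → (0.5872, 0.426633, 1.2774)–(0.725824, 0, 1.2774)  len=0.4486
  (v3,v4,v2) [--+] → (0.224288, 0.690293, 1.2774)–(0.5872, 0.426633, 1.2774)  len=0.4486
  (v4,v5,v2) [--+] → (-0.224288, 0.690293, 1.2774)–(0.224288, 0.690293, 1.2774)  len=0.4486
  (v5,v6,v2) [--+] → (-0.5872, 0.426633, 1.2774)–(-0.224288, 0.690293, 1.2774)  len=0.4486
  (v6,v7,v2) [--+] → (-0.725824, 0, 1.2774)–(-0.5872, 0.426633, 1.2774)  len=0.4486
  (v7,v8,v2) [--+] → (-0.5872, -0.426633, 1.2774)–(-0.725824, 0, 1.2774)  len=0.4486
  (v8,v9,v2) [--+] → (-0.224288, -0.690293, 1.2774)–(-0.5872, -0.426633, 1.2774)  len=0.4486
  (v9,v10,v2) [--+] → (0.224288, -0.690293, 1.2774)–(-0.224288, -0.690293, 1.2774)  len=0.4486
  (v10,v11,v2) [--+] → (0.5872, -0.426633, 1.2774)–(0.224288, -0.690293, 1.2774)  len=0.4486
  (v11,v1,v2) [--+] → (0.725824, 0, 1.2774)–(0.5872, -0.426633, 1.2774)  len=0.4486

Chained into 1 loop(s):
  loop 1: 10 segments, perimeter = 4.4858
Total perimeter = 4.486


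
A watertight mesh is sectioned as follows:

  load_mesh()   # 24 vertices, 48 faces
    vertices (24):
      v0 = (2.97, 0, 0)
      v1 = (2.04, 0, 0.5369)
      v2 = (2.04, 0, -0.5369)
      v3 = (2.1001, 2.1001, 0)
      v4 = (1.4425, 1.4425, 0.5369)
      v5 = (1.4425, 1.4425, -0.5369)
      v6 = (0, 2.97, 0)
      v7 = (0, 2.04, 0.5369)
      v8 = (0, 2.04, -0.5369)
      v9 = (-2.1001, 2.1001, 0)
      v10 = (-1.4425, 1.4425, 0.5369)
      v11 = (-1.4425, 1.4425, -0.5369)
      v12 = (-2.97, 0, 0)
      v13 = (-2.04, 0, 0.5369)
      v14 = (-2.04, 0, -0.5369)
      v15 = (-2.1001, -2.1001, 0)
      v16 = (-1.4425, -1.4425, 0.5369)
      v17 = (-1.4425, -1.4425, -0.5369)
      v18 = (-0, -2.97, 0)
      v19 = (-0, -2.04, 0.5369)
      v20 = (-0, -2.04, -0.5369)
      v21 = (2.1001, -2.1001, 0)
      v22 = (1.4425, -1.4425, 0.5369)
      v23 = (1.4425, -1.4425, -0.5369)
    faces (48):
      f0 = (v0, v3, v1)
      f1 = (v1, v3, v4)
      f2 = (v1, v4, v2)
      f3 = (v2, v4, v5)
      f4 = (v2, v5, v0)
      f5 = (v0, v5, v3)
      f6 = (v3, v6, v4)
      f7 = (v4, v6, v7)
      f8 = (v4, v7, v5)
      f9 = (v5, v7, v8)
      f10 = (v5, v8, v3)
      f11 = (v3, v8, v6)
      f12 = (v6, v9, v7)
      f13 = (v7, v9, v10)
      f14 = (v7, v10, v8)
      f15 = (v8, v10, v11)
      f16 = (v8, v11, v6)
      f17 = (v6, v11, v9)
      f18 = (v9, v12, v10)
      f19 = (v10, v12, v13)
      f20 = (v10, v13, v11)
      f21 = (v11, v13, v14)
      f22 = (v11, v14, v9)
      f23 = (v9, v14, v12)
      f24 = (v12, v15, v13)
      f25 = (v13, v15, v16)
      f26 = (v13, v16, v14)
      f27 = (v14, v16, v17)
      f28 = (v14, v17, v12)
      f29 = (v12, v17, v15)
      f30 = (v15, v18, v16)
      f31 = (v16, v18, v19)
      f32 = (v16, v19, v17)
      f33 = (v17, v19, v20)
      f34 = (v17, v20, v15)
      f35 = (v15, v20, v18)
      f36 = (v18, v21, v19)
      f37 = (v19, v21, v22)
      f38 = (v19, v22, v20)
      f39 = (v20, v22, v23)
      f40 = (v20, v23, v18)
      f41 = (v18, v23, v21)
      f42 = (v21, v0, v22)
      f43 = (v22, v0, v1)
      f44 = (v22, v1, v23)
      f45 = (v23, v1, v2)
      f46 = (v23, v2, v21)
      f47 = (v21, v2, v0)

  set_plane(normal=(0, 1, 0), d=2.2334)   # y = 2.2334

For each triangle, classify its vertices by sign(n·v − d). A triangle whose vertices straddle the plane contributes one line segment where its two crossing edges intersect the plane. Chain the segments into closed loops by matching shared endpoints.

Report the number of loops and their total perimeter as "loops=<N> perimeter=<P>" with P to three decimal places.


loops=1 perimeter=7.314

Straddling triangles (6 of 48):
  (v3,v6,v4) [-+-] → (1.77829, 2.2334, 0)–(0.695611, 2.2334, 0.258907)  len=1.1132
  (v4,v6,v7) [-+-] → (0.695611, 2.2334, 0.258907)–(0, 2.2334, 0.425248)  len=0.7152
  (v3,v8,v6) [--+] → (0, 2.2334, -0.425248)–(1.77829, 2.2334, 0)  len=1.8284
  (v6,v9,v7) [+--] → (-1.77829, 2.2334, 0)–(0, 2.2334, 0.425248)  len=1.8284
  (v8,v11,v6) [--+] → (-0.695611, 2.2334, -0.258907)–(0, 2.2334, -0.425248)  len=0.7152
  (v6,v11,v9) [+--] → (-0.695611, 2.2334, -0.258907)–(-1.77829, 2.2334, 0)  len=1.1132

Chained into 1 loop(s):
  loop 1: 6 segments, perimeter = 7.3137
Total perimeter = 7.314


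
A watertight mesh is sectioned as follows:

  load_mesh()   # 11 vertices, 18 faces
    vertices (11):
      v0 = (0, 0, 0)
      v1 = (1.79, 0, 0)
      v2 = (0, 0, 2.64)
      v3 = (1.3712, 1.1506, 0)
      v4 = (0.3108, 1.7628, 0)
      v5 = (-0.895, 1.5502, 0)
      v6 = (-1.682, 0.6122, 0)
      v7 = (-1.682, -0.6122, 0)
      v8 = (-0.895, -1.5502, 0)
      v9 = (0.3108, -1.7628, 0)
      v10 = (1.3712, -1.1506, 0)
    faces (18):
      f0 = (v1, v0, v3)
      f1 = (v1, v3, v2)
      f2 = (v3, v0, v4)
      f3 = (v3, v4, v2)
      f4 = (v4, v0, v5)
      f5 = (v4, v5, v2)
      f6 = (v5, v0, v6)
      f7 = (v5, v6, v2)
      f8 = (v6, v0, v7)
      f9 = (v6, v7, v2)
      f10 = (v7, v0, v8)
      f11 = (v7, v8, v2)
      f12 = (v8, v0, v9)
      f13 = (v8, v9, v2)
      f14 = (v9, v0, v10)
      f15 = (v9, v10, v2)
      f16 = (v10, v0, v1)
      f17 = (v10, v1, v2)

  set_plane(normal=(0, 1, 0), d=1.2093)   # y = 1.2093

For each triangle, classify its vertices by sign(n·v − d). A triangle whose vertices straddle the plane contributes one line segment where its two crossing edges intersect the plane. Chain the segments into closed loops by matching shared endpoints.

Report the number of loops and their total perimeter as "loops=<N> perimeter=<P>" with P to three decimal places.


Straddling triangles (6 of 18):
  (v3,v0,v4) [--+] → (0.213212, 1.2093, 0)–(1.26952, 1.2093, 0)  len=1.0563
  (v3,v4,v2) [-+-] → (1.26952, 1.2093, 0)–(0.213212, 1.2093, 0.828931)  len=1.3427
  (v4,v0,v5) [+-+] → (0.213212, 1.2093, 0)–(-0.698183, 1.2093, 0)  len=0.9114
  (v4,v5,v2) [++-] → (-0.698183, 1.2093, 0.580555)–(0.213212, 1.2093, 0.828931)  len=0.9446
  (v5,v0,v6) [+--] → (-0.698183, 1.2093, 0)–(-1.18102, 1.2093, 0)  len=0.4828
  (v5,v6,v2) [+--] → (-1.18102, 1.2093, 0)–(-0.698183, 1.2093, 0.580555)  len=0.7551

Chained into 1 loop(s):
  loop 1: 6 segments, perimeter = 5.4930
Total perimeter = 5.493

loops=1 perimeter=5.493


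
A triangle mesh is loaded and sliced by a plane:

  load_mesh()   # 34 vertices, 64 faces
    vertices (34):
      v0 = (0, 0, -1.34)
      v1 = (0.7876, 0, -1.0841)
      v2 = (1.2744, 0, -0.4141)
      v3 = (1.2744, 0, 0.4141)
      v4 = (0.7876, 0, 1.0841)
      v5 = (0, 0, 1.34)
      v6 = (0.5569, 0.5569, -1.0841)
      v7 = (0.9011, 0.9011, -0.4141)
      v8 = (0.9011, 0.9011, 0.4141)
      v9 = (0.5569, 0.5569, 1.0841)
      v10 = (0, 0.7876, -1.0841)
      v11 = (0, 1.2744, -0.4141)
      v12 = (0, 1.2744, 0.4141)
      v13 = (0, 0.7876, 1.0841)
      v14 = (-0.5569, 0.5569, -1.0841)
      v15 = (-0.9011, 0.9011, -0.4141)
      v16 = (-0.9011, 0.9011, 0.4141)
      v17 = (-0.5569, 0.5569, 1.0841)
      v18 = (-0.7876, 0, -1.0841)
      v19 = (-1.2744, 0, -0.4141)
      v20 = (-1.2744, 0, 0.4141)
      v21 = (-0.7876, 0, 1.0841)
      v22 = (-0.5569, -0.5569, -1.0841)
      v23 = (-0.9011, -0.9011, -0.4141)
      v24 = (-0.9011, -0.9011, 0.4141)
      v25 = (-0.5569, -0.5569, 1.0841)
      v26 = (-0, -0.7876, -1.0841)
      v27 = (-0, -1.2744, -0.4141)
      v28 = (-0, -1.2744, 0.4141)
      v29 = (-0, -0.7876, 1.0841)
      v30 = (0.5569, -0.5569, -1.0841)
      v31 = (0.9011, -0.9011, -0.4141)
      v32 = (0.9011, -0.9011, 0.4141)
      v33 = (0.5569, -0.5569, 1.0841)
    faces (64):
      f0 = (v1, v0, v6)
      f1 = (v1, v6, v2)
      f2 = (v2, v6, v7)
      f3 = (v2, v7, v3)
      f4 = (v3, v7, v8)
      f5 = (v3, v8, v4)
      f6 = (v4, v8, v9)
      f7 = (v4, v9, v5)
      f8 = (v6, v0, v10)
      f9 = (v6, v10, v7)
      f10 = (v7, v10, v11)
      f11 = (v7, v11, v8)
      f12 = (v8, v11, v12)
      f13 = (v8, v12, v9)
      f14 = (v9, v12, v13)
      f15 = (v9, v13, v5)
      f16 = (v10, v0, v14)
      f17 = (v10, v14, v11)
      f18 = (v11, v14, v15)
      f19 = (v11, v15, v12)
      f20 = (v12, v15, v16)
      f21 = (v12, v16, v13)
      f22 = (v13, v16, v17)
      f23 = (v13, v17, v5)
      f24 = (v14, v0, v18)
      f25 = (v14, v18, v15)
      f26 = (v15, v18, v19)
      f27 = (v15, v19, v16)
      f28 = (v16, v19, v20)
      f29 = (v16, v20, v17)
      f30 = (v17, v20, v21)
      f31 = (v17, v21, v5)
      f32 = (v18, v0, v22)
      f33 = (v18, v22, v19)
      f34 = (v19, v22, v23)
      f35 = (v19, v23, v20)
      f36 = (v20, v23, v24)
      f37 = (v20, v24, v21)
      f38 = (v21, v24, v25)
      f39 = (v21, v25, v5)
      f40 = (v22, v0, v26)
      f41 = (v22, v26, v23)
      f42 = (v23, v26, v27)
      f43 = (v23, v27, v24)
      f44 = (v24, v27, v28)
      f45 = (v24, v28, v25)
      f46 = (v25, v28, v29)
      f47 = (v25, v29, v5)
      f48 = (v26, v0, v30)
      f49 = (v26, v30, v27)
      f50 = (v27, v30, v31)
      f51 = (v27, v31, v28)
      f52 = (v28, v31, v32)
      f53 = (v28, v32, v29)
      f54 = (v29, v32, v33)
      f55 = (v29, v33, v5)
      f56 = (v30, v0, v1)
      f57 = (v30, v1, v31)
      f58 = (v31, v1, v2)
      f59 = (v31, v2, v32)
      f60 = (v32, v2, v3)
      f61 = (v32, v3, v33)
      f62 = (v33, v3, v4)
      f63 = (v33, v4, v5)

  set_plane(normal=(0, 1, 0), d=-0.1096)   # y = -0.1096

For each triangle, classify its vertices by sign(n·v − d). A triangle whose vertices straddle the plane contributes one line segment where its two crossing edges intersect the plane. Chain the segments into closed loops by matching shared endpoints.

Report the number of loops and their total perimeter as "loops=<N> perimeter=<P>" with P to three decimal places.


loops=1 perimeter=8.072

Straddling triangles (20 of 64):
  (v18,v0,v22) [++-] → (-0.1096, -0.1096, -1.28964)–(-0.742197, -0.1096, -1.0841)  len=0.6652
  (v18,v22,v19) [+-+] → (-0.742197, -0.1096, -1.0841)–(-1.13319, -0.1096, -0.545959)  len=0.6652
  (v19,v22,v23) [+--] → (-1.13319, -0.1096, -0.545959)–(-1.229, -0.1096, -0.4141)  len=0.1630
  (v19,v23,v20) [+-+] → (-1.229, -0.1096, -0.4141)–(-1.229, -0.1096, 0.313367)  len=0.7275
  (v20,v23,v24) [+--] → (-1.229, -0.1096, 0.313367)–(-1.229, -0.1096, 0.4141)  len=0.1007
  (v20,v24,v21) [+-+] → (-1.229, -0.1096, 0.4141)–(-0.801405, -0.1096, 1.00261)  len=0.7274
  (v21,v24,v25) [+--] → (-0.801405, -0.1096, 1.00261)–(-0.742197, -0.1096, 1.0841)  len=0.1007
  (v21,v25,v5) [+-+] → (-0.742197, -0.1096, 1.0841)–(-0.1096, -0.1096, 1.28964)  len=0.6652
  (v22,v0,v26) [-+-] → (-0.1096, -0.1096, -1.28964)–(0, -0.1096, -1.30439)  len=0.1106
  (v25,v29,v5) [--+] → (0, -0.1096, 1.30439)–(-0.1096, -0.1096, 1.28964)  len=0.1106
  (v26,v0,v30) [-+-] → (0, -0.1096, -1.30439)–(0.1096, -0.1096, -1.28964)  len=0.1106
  (v29,v33,v5) [--+] → (0.1096, -0.1096, 1.28964)–(0, -0.1096, 1.30439)  len=0.1106
  (v30,v0,v1) [-++] → (0.1096, -0.1096, -1.28964)–(0.742197, -0.1096, -1.0841)  len=0.6652
  (v30,v1,v31) [-+-] → (0.742197, -0.1096, -1.0841)–(0.801405, -0.1096, -1.00261)  len=0.1007
  (v31,v1,v2) [-++] → (0.801405, -0.1096, -1.00261)–(1.229, -0.1096, -0.4141)  len=0.7274
  (v31,v2,v32) [-+-] → (1.229, -0.1096, -0.4141)–(1.229, -0.1096, -0.313367)  len=0.1007
  (v32,v2,v3) [-++] → (1.229, -0.1096, -0.313367)–(1.229, -0.1096, 0.4141)  len=0.7275
  (v32,v3,v33) [-+-] → (1.229, -0.1096, 0.4141)–(1.13319, -0.1096, 0.545959)  len=0.1630
  (v33,v3,v4) [-++] → (1.13319, -0.1096, 0.545959)–(0.742197, -0.1096, 1.0841)  len=0.6652
  (v33,v4,v5) [-++] → (0.742197, -0.1096, 1.0841)–(0.1096, -0.1096, 1.28964)  len=0.6652

Chained into 1 loop(s):
  loop 1: 20 segments, perimeter = 8.0721
Total perimeter = 8.072
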